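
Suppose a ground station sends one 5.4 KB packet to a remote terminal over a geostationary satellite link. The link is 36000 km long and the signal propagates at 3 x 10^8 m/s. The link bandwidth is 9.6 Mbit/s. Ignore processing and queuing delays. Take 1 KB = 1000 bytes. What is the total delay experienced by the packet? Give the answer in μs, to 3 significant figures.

125000 μs

L = 43200 bits.
Transmission delay = L/R = 43200 / 9600000 = 4500 μs.
Propagation delay = d/s = 36000000 m / 300000000 m/s = 120000 μs.
Total = 125000 μs.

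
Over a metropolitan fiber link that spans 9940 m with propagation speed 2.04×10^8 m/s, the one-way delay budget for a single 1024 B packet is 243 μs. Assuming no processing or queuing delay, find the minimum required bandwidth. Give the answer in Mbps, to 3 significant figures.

L = 8192 bits.
Propagation delay = 9940 / 204000000 = 48.7255 μs.
Transmission budget = 243 − 48.7255 = 194.275 μs.
R ≥ L / t_tx = 8192 bits / 0.000194275 s = 42.2 Mbps.

42.2 Mbps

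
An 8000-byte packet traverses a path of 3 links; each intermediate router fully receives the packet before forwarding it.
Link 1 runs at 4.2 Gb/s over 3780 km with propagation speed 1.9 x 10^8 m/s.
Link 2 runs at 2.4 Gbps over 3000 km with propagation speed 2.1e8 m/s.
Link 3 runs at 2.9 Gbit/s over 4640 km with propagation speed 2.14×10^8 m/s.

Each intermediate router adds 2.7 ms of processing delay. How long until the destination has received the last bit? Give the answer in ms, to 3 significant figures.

L = 8000 × 8 = 64000 bits.
Transmission delays (L/R per hop): 0.0152381, 0.0266667, 0.022069 ms; sum = 0.0639737 ms.
Propagation delays (d/s per hop): 19.8947, 14.2857, 21.6822 ms; sum = 55.8627 ms.
Processing at 2 router(s): 2 × 2.7 ms = 5.4 ms.
End-to-end = 61.3 ms.

61.3 ms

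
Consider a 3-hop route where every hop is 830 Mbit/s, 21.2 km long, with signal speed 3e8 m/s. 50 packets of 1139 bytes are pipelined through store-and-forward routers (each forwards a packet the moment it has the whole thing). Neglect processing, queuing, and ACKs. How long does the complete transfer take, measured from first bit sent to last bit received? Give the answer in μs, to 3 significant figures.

783 μs

Per-hop transmission t_tx = L/R = 9112/830000000 = 10.9783 μs.
Per-hop propagation t_prop = 21200/300000000 = 70.6667 μs.
Pipeline fill: first packet needs 3·t_tx to clear all hops; remaining 49 packets each add one t_tx.
Total = (3+50-1)·t_tx + 3·t_prop = 52·10.9783 + 3·70.6667 = 783 μs.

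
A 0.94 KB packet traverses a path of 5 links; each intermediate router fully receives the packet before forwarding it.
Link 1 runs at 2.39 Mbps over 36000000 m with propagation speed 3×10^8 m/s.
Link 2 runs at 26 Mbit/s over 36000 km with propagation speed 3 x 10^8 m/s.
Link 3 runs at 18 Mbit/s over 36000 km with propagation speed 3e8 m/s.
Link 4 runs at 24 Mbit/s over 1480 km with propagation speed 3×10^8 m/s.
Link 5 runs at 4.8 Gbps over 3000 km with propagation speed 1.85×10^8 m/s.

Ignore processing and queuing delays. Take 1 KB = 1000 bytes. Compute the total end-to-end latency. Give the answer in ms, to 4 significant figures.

385.3 ms

L = 7520 bits.
Transmission delays (L/R per hop): 3.14644, 0.289231, 0.417778, 0.313333, 0.00156667 ms; sum = 4.16835 ms.
Propagation delays (d/s per hop): 120, 120, 120, 4.93333, 16.2162 ms; sum = 381.15 ms.
End-to-end = 385.3 ms.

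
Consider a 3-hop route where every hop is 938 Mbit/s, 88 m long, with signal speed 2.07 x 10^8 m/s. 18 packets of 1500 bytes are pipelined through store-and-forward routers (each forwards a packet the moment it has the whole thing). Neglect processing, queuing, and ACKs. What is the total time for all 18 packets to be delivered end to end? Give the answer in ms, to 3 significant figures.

Per-hop transmission t_tx = L/R = 12000/938000000 = 0.0127932 ms.
Per-hop propagation t_prop = 88/2.07e+08 = 0.000425121 ms.
Pipeline fill: first packet needs 3·t_tx to clear all hops; remaining 17 packets each add one t_tx.
Total = (3+18-1)·t_tx + 3·t_prop = 20·0.0127932 + 3·0.000425121 = 0.257 ms.

0.257 ms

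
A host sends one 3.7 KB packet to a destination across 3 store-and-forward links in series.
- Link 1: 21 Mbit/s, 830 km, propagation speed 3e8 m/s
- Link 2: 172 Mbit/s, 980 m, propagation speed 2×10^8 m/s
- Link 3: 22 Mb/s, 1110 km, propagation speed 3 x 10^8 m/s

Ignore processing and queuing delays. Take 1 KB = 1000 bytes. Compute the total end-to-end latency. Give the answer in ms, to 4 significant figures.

L = 29600 bits.
Transmission delays (L/R per hop): 1.40952, 0.172093, 1.34545 ms; sum = 2.92707 ms.
Propagation delays (d/s per hop): 2.76667, 0.0049, 3.7 ms; sum = 6.47157 ms.
End-to-end = 9.399 ms.

9.399 ms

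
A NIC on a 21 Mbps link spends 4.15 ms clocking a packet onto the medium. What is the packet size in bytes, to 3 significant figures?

L = R × t_tx = 21000000 b/s × 0.00415 s = 87150 bits.
In bytes: 87150 / 8 = 10900 bytes.

10900 bytes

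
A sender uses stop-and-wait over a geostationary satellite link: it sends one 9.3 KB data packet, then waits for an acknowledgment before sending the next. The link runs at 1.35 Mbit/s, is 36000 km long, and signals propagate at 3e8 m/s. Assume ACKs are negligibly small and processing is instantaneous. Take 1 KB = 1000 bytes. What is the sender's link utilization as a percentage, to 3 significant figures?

18.7 %

t_tx = L/R = 74400/1350000 = 0.0551111 s.
t_prop = 36000000/300000000 = 0.12 s; RTT = 0.24 s.
Cycle = t_tx + RTT = 0.295111 s.
Utilization = t_tx / cycle = 0.0551111/0.295111 = 18.7 %.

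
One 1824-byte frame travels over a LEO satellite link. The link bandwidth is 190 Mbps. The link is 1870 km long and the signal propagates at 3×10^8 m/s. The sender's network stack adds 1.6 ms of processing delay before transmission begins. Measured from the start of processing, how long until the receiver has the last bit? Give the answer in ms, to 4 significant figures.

L = 1824 × 8 = 14592 bits.
Transmission delay = L/R = 14592 / 190000000 = 0.0768 ms.
Propagation delay = d/s = 1870000 m / 300000000 m/s = 6.23333 ms.
Plus processing delay 1.6 ms = 1.6 ms.
Total = 7.910 ms.

7.910 ms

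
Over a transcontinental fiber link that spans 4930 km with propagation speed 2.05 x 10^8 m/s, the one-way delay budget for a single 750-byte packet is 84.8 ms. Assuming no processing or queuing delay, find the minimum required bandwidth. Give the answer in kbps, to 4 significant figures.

L = 6000 bits.
Propagation delay = 4930000 / 2.05e+08 = 24.0488 ms.
Transmission budget = 84.8 − 24.0488 = 60.7512 ms.
R ≥ L / t_tx = 6000 bits / 0.0607512 s = 98.76 kbps.

98.76 kbps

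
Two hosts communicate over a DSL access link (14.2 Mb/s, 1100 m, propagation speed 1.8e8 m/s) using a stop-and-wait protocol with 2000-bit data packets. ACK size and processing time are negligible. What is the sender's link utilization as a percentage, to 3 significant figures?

92.0 %

t_tx = L/R = 2000/14200000 = 0.000140845 s.
t_prop = 1100/180000000 = 6.11111e-06 s; RTT = 1.22222e-05 s.
Cycle = t_tx + RTT = 0.000153067 s.
Utilization = t_tx / cycle = 0.000140845/0.000153067 = 92.0 %.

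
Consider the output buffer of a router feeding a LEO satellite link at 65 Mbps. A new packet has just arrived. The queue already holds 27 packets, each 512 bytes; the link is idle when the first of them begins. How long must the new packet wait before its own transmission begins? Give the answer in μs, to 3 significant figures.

1700 μs

Each queued packet: L/R = 4096/65000000 = 63.0154 μs.
27 queued → 1701.42 μs.
Queuing delay = 1700 μs.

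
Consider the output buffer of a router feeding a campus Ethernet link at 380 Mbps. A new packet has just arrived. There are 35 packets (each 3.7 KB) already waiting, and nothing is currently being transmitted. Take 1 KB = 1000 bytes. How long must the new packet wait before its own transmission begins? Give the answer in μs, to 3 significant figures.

Each queued packet: L/R = 29600/380000000 = 77.8947 μs.
35 queued → 2726.32 μs.
Queuing delay = 2730 μs.

2730 μs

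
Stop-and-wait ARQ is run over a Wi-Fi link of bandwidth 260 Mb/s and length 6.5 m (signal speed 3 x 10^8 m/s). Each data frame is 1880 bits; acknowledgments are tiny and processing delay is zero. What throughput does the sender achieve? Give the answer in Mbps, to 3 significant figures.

258 Mbps

t_tx = L/R = 1880/260000000 = 7.23077e-06 s.
t_prop = 6.5/300000000 = 2.16667e-08 s; RTT = 4.33333e-08 s.
Cycle = t_tx + RTT = 7.2741e-06 s.
Throughput = L / cycle = 1880 / 7.2741e-06 = 258 Mbps.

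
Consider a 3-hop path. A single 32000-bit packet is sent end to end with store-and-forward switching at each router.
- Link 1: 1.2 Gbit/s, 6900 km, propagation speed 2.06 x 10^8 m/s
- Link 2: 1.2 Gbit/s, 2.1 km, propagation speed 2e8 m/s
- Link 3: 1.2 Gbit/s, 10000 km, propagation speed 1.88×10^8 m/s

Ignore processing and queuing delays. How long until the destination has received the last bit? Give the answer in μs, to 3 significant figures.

86800 μs

Transmission delay per hop = L/R = 32000/1200000000 = 26.6667 μs; 3 hops → 80 μs.
Propagation delays (d/s per hop): 33495.1, 10.5, 53191.5 μs; sum = 86697.1 μs.
End-to-end = 86800 μs.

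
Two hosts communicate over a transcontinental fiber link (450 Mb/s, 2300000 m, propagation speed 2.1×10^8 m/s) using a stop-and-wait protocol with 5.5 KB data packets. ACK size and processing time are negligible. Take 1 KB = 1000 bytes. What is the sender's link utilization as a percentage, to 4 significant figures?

0.4444 %

t_tx = L/R = 44000/450000000 = 9.77778e-05 s.
t_prop = 2300000/210000000 = 0.0109524 s; RTT = 0.0219048 s.
Cycle = t_tx + RTT = 0.0220025 s.
Utilization = t_tx / cycle = 9.77778e-05/0.0220025 = 0.4444 %.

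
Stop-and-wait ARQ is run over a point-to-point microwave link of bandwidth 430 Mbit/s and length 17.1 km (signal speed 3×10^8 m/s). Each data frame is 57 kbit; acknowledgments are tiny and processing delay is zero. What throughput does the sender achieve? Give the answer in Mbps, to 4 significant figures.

t_tx = L/R = 57000/430000000 = 0.000132558 s.
t_prop = 17100/300000000 = 5.7e-05 s; RTT = 0.000114 s.
Cycle = t_tx + RTT = 0.000246558 s.
Throughput = L / cycle = 57000 / 0.000246558 = 231.2 Mbps.

231.2 Mbps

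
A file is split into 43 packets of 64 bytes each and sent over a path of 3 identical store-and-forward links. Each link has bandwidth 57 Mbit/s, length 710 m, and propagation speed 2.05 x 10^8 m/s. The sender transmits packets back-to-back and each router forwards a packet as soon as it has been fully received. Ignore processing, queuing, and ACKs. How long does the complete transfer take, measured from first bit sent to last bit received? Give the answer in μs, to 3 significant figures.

Per-hop transmission t_tx = L/R = 512/57000000 = 8.98246 μs.
Per-hop propagation t_prop = 710/2.05e+08 = 3.46341 μs.
Pipeline fill: first packet needs 3·t_tx to clear all hops; remaining 42 packets each add one t_tx.
Total = (3+43-1)·t_tx + 3·t_prop = 45·8.98246 + 3·3.46341 = 415 μs.

415 μs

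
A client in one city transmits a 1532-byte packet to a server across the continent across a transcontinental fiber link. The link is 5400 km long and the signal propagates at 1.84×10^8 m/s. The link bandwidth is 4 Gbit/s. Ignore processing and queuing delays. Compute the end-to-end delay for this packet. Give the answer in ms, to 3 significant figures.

29.4 ms

L = 1532 × 8 = 12256 bits.
Transmission delay = L/R = 12256 / 4000000000 = 0.003064 ms.
Propagation delay = d/s = 5400000 m / 184000000 m/s = 29.3478 ms.
Total = 29.4 ms.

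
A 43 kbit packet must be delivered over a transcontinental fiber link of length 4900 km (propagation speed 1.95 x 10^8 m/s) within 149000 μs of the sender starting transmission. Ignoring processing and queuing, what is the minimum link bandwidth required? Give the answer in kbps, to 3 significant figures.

347 kbps

Propagation delay = 4900000 / 195000000 = 25128.2 μs.
Transmission budget = 149000 − 25128.2 = 123872 μs.
R ≥ L / t_tx = 43000 bits / 0.123872 s = 347 kbps.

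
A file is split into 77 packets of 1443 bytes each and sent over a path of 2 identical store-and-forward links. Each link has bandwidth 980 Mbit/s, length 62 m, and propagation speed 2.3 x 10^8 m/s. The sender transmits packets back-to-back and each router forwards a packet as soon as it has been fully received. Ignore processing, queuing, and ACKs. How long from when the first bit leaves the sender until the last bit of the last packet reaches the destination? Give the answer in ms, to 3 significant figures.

Per-hop transmission t_tx = L/R = 11544/980000000 = 0.0117796 ms.
Per-hop propagation t_prop = 62/2.3e+08 = 0.000269565 ms.
Pipeline fill: first packet needs 2·t_tx to clear all hops; remaining 76 packets each add one t_tx.
Total = (2+77-1)·t_tx + 2·t_prop = 78·0.0117796 + 2·0.000269565 = 0.919 ms.

0.919 ms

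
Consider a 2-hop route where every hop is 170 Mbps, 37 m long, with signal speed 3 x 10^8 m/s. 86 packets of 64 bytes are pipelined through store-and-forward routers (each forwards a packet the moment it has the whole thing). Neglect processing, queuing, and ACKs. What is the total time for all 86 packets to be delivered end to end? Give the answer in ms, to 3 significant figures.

Per-hop transmission t_tx = L/R = 512/170000000 = 0.00301176 ms.
Per-hop propagation t_prop = 37/300000000 = 0.000123333 ms.
Pipeline fill: first packet needs 2·t_tx to clear all hops; remaining 85 packets each add one t_tx.
Total = (2+86-1)·t_tx + 2·t_prop = 87·0.00301176 + 2·0.000123333 = 0.262 ms.

0.262 ms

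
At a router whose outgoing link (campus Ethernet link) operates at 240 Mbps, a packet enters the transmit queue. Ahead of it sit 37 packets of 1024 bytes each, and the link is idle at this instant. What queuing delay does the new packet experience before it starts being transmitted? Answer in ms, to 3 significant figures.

Each queued packet: L/R = 8192/240000000 = 0.0341333 ms.
37 queued → 1.26293 ms.
Queuing delay = 1.26 ms.

1.26 ms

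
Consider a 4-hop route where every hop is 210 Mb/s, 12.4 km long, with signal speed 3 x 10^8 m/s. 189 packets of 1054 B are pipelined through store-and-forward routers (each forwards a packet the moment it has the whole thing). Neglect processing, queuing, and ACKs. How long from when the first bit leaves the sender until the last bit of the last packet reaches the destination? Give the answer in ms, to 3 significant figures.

Per-hop transmission t_tx = L/R = 8432/210000000 = 0.0401524 ms.
Per-hop propagation t_prop = 12400/300000000 = 0.0413333 ms.
Pipeline fill: first packet needs 4·t_tx to clear all hops; remaining 188 packets each add one t_tx.
Total = (4+189-1)·t_tx + 4·t_prop = 192·0.0401524 + 4·0.0413333 = 7.87 ms.

7.87 ms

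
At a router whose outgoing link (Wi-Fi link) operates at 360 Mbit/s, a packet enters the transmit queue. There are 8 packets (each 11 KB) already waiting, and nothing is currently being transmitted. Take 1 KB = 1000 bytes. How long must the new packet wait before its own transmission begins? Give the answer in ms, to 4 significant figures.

Each queued packet: L/R = 88000/360000000 = 0.244444 ms.
8 queued → 1.95556 ms.
Queuing delay = 1.956 ms.

1.956 ms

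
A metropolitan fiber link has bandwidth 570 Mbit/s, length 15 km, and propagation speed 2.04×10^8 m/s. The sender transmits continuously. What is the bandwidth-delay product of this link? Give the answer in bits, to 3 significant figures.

41900 bits

Propagation delay = 15000 / 204000000 = 7.35294e-05 s.
BDP = R × t_prop = 570000000 × 7.35294e-05 = 41911.8 bits.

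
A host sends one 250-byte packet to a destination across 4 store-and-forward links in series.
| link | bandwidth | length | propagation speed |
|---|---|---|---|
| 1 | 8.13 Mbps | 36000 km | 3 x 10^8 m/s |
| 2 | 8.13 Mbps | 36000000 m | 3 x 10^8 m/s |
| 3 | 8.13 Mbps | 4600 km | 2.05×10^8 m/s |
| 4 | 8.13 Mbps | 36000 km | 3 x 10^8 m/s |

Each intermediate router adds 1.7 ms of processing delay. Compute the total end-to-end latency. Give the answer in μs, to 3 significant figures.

389000 μs

L = 250 × 8 = 2000 bits.
Transmission delay per hop = L/R = 2000/8.13e+06 = 246.002 μs; 4 hops → 984.01 μs.
Propagation delays (d/s per hop): 120000, 120000, 22439, 120000 μs; sum = 382439 μs.
Processing at 3 router(s): 3 × 1.7 ms = 5100 μs.
End-to-end = 389000 μs.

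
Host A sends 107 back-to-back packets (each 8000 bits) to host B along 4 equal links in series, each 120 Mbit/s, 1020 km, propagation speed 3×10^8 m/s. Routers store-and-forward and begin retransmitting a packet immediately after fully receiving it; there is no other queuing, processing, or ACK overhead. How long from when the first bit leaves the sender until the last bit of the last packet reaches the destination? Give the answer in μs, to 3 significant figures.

Per-hop transmission t_tx = L/R = 8000/120000000 = 66.6667 μs.
Per-hop propagation t_prop = 1020000/300000000 = 3400 μs.
Pipeline fill: first packet needs 4·t_tx to clear all hops; remaining 106 packets each add one t_tx.
Total = (4+107-1)·t_tx + 4·t_prop = 110·66.6667 + 4·3400 = 20900 μs.

20900 μs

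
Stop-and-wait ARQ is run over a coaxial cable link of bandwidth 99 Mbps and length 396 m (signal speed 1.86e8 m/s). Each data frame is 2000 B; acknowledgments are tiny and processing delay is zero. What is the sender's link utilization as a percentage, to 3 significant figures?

t_tx = L/R = 16000/99000000 = 0.000161616 s.
t_prop = 396/186000000 = 2.12903e-06 s; RTT = 4.25806e-06 s.
Cycle = t_tx + RTT = 0.000165874 s.
Utilization = t_tx / cycle = 0.000161616/0.000165874 = 97.4 %.

97.4 %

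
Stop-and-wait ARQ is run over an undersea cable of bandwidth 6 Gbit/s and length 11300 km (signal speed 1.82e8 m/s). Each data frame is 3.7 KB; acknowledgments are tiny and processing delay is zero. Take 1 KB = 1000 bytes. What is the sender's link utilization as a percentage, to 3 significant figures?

0.00397 %

t_tx = L/R = 29600/6000000000 = 4.93333e-06 s.
t_prop = 11300000/182000000 = 0.0620879 s; RTT = 0.124176 s.
Cycle = t_tx + RTT = 0.124181 s.
Utilization = t_tx / cycle = 4.93333e-06/0.124181 = 0.00397 %.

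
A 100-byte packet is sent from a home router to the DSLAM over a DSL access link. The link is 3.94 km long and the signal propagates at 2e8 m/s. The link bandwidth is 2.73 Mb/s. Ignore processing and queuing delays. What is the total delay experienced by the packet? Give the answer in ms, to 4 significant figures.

0.3127 ms

L = 100 × 8 = 800 bits.
Transmission delay = L/R = 800 / 2730000 = 0.29304 ms.
Propagation delay = d/s = 3940 m / 200000000 m/s = 0.0197 ms.
Total = 0.3127 ms.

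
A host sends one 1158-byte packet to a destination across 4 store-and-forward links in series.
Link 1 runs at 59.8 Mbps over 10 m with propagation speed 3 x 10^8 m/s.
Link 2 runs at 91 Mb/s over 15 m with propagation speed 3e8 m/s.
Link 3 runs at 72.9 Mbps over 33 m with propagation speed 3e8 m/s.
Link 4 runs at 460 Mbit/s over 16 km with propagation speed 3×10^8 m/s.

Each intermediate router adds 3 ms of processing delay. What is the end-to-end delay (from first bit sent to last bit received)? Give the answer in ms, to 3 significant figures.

9.46 ms

L = 1158 × 8 = 9264 bits.
Transmission delays (L/R per hop): 0.154916, 0.101802, 0.127078, 0.0201391 ms; sum = 0.403936 ms.
Propagation delays (d/s per hop): 3.33333e-05, 5e-05, 0.00011, 0.0533333 ms; sum = 0.0535267 ms.
Processing at 3 router(s): 3 × 3 ms = 9 ms.
End-to-end = 9.46 ms.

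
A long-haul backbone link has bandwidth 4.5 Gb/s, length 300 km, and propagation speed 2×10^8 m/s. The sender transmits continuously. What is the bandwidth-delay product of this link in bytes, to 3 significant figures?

Propagation delay = 300000 / 200000000 = 0.0015 s.
BDP = R × t_prop = 4500000000 × 0.0015 = 6750000 bits.
In bytes: 6750000/8 = 844000 bytes.

844000 bytes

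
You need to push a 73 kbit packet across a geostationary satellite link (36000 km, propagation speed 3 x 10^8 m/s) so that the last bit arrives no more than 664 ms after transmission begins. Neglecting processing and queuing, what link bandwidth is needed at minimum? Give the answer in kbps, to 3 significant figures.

134 kbps

Propagation delay = 36000000 / 300000000 = 120 ms.
Transmission budget = 664 − 120 = 544 ms.
R ≥ L / t_tx = 73000 bits / 0.544 s = 134 kbps.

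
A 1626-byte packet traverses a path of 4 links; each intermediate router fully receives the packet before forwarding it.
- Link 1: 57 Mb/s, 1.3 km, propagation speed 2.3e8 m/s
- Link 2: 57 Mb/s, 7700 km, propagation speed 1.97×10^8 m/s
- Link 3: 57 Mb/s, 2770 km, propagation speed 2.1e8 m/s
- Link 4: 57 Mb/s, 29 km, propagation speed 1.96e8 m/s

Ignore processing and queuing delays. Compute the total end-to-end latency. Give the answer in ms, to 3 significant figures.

L = 1626 × 8 = 13008 bits.
Transmission delay per hop = L/R = 13008/57000000 = 0.228211 ms; 4 hops → 0.912842 ms.
Propagation delays (d/s per hop): 0.00565217, 39.0863, 13.1905, 0.147959 ms; sum = 52.4304 ms.
End-to-end = 53.3 ms.

53.3 ms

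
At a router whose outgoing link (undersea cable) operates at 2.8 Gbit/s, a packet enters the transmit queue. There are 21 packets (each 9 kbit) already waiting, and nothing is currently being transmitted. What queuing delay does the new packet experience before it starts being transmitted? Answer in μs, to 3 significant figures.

Each queued packet: L/R = 9000/2800000000 = 3.21429 μs.
21 queued → 67.5 μs.
Queuing delay = 67.5 μs.

67.5 μs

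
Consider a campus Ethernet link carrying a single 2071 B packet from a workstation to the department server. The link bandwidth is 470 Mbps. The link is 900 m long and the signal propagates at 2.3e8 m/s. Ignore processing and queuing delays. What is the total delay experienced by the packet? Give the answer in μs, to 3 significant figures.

L = 2071 × 8 = 16568 bits.
Transmission delay = L/R = 16568 / 470000000 = 35.2511 μs.
Propagation delay = d/s = 900 m / 2.3e+08 m/s = 3.91304 μs.
Total = 39.2 μs.

39.2 μs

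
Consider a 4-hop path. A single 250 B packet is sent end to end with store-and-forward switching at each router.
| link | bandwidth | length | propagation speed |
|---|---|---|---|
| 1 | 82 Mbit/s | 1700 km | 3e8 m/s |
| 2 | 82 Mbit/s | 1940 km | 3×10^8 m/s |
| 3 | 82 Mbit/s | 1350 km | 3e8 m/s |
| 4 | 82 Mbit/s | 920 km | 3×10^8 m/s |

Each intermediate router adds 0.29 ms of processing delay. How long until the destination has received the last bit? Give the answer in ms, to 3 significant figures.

20.7 ms

L = 250 × 8 = 2000 bits.
Transmission delay per hop = L/R = 2000/82000000 = 0.0243902 ms; 4 hops → 0.097561 ms.
Propagation delays (d/s per hop): 5.66667, 6.46667, 4.5, 3.06667 ms; sum = 19.7 ms.
Processing at 3 router(s): 3 × 0.29 ms = 0.87 ms.
End-to-end = 20.7 ms.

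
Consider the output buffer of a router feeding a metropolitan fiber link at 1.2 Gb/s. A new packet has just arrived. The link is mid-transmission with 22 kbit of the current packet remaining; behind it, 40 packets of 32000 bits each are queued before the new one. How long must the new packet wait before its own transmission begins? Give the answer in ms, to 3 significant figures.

1.09 ms

Each queued packet: L/R = 32000/1200000000 = 0.0266667 ms.
40 queued → 1.06667 ms.
Plus remaining 22000 bits of current packet: 0.0183333 ms.
Queuing delay = 1.09 ms.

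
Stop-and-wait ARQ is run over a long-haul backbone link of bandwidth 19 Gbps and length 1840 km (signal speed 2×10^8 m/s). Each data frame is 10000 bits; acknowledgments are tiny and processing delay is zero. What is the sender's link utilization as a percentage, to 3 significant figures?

t_tx = L/R = 10000/19000000000 = 5.26316e-07 s.
t_prop = 1840000/200000000 = 0.0092 s; RTT = 0.0184 s.
Cycle = t_tx + RTT = 0.0184005 s.
Utilization = t_tx / cycle = 5.26316e-07/0.0184005 = 0.00286 %.

0.00286 %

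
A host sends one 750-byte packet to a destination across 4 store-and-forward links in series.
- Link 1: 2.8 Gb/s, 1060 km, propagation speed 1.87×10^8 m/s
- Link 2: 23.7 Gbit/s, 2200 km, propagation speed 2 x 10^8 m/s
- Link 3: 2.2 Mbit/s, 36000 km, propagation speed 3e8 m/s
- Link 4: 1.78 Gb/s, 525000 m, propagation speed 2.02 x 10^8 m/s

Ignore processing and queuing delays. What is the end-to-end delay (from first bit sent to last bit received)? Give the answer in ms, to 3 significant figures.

L = 750 × 8 = 6000 bits.
Transmission delays (L/R per hop): 0.00214286, 0.000253165, 2.72727, 0.00337079 ms; sum = 2.73304 ms.
Propagation delays (d/s per hop): 5.66845, 11, 120, 2.59901 ms; sum = 139.267 ms.
End-to-end = 142 ms.

142 ms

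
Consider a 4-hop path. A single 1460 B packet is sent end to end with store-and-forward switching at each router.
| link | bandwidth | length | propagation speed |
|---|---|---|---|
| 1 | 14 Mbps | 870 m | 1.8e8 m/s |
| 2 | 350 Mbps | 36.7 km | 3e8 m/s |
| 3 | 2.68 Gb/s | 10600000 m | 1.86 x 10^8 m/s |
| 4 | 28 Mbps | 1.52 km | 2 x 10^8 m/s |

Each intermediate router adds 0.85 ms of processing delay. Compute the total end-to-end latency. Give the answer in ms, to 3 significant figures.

61.0 ms

L = 1460 × 8 = 11680 bits.
Transmission delays (L/R per hop): 0.834286, 0.0333714, 0.00435821, 0.417143 ms; sum = 1.28916 ms.
Propagation delays (d/s per hop): 0.00483333, 0.122333, 56.9892, 0.0076 ms; sum = 57.124 ms.
Processing at 3 router(s): 3 × 0.85 ms = 2.55 ms.
End-to-end = 61.0 ms.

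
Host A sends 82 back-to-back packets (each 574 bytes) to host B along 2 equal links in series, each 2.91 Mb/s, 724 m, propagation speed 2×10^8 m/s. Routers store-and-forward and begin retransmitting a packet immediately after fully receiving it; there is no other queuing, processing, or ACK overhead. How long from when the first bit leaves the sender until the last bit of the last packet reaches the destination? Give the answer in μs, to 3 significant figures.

131000 μs

Per-hop transmission t_tx = L/R = 4592/2910000 = 1578.01 μs.
Per-hop propagation t_prop = 724/200000000 = 3.62 μs.
Pipeline fill: first packet needs 2·t_tx to clear all hops; remaining 81 packets each add one t_tx.
Total = (2+82-1)·t_tx + 2·t_prop = 83·1578.01 + 2·3.62 = 131000 μs.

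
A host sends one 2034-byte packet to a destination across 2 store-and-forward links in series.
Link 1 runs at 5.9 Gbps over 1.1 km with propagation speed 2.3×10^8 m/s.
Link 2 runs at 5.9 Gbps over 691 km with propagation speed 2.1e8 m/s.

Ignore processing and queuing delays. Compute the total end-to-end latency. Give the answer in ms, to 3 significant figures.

3.30 ms

L = 2034 × 8 = 16272 bits.
Transmission delay per hop = L/R = 16272/5900000000 = 0.00275797 ms; 2 hops → 0.00551593 ms.
Propagation delays (d/s per hop): 0.00478261, 3.29048 ms; sum = 3.29526 ms.
End-to-end = 3.30 ms.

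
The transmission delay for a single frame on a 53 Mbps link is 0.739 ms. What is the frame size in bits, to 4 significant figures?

39170 bits

L = R × t_tx = 53000000 b/s × 0.000739 s = 39167 bits.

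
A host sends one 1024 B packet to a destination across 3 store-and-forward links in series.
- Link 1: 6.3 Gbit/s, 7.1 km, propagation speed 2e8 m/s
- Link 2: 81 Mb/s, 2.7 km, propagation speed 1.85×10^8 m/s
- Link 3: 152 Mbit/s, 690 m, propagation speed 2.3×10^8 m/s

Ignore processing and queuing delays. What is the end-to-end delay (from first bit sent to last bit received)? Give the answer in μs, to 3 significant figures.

L = 1024 × 8 = 8192 bits.
Transmission delays (L/R per hop): 1.30032, 101.136, 53.8947 μs; sum = 156.331 μs.
Propagation delays (d/s per hop): 35.5, 14.5946, 3 μs; sum = 53.0946 μs.
End-to-end = 209 μs.

209 μs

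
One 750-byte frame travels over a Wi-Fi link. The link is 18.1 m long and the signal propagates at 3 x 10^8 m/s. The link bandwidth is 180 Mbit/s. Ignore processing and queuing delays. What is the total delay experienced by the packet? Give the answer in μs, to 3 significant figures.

33.4 μs

L = 750 × 8 = 6000 bits.
Transmission delay = L/R = 6000 / 180000000 = 33.3333 μs.
Propagation delay = d/s = 18.1 m / 300000000 m/s = 0.0603333 μs.
Total = 33.4 μs.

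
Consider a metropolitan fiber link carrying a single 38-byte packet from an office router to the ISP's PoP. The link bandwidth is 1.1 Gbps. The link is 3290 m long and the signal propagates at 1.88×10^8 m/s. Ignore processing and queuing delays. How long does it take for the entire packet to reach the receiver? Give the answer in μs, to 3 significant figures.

L = 38 × 8 = 304 bits.
Transmission delay = L/R = 304 / 1100000000 = 0.276364 μs.
Propagation delay = d/s = 3290 m / 188000000 m/s = 17.5 μs.
Total = 17.8 μs.

17.8 μs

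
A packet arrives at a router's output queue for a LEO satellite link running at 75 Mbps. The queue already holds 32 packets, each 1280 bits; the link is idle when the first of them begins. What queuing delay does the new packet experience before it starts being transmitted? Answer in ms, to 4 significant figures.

Each queued packet: L/R = 1280/75000000 = 0.0170667 ms.
32 queued → 0.546133 ms.
Queuing delay = 0.5461 ms.

0.5461 ms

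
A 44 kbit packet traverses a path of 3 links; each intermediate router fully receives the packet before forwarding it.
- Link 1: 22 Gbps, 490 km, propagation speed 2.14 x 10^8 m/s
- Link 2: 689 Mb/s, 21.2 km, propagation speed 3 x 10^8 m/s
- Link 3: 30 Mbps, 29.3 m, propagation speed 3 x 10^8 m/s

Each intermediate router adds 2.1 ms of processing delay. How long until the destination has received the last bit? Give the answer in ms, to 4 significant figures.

L = 44000 bits.
Transmission delays (L/R per hop): 0.002, 0.0638607, 1.46667 ms; sum = 1.53253 ms.
Propagation delays (d/s per hop): 2.28972, 0.0706667, 9.76667e-05 ms; sum = 2.36048 ms.
Processing at 2 router(s): 2 × 2.1 ms = 4.2 ms.
End-to-end = 8.093 ms.

8.093 ms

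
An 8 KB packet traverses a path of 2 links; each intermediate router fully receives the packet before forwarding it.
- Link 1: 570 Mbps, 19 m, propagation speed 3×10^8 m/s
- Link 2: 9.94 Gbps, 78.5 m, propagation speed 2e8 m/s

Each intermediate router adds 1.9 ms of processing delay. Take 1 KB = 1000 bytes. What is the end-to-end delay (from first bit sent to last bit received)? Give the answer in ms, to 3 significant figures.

L = 64000 bits.
Transmission delays (L/R per hop): 0.112281, 0.00643863 ms; sum = 0.118719 ms.
Propagation delays (d/s per hop): 6.33333e-05, 0.0003925 ms; sum = 0.000455833 ms.
Processing at 1 router(s): 1 × 1.9 ms = 1.9 ms.
End-to-end = 2.02 ms.

2.02 ms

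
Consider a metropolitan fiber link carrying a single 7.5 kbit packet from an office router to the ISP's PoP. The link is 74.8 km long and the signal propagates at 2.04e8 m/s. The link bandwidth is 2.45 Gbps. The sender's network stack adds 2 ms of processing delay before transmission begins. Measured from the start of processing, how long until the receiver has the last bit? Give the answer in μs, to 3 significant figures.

L = 7500 bits.
Transmission delay = L/R = 7500 / 2450000000 = 3.06122 μs.
Propagation delay = d/s = 74800 m / 204000000 m/s = 366.667 μs.
Plus processing delay 2 ms = 2000 μs.
Total = 2370 μs.

2370 μs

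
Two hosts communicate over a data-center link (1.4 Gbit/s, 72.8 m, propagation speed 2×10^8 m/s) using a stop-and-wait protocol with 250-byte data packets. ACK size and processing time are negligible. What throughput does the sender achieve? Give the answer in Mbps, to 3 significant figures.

927 Mbps

t_tx = L/R = 2000/1400000000 = 1.42857e-06 s.
t_prop = 72.8/200000000 = 3.64e-07 s; RTT = 7.28e-07 s.
Cycle = t_tx + RTT = 2.15657e-06 s.
Throughput = L / cycle = 2000 / 2.15657e-06 = 927 Mbps.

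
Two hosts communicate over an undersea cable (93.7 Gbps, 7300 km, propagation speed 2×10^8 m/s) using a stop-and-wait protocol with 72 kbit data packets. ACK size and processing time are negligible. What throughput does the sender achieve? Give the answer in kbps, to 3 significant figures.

986 kbps

t_tx = L/R = 72000/93700000000 = 7.6841e-07 s.
t_prop = 7300000/200000000 = 0.0365 s; RTT = 0.073 s.
Cycle = t_tx + RTT = 0.0730008 s.
Throughput = L / cycle = 72000 / 0.0730008 = 986 kbps.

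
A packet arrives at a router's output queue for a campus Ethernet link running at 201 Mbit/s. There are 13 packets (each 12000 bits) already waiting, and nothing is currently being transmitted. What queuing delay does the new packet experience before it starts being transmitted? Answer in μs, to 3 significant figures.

Each queued packet: L/R = 12000/201000000 = 59.7015 μs.
13 queued → 776.119 μs.
Queuing delay = 776 μs.

776 μs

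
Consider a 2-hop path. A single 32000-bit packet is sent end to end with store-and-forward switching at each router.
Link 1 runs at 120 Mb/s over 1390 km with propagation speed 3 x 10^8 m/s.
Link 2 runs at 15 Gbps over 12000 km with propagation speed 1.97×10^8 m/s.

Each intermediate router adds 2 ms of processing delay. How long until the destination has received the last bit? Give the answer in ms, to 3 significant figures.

67.8 ms

Transmission delays (L/R per hop): 0.266667, 0.00213333 ms; sum = 0.2688 ms.
Propagation delays (d/s per hop): 4.63333, 60.9137 ms; sum = 65.547 ms.
Processing at 1 router(s): 1 × 2 ms = 2 ms.
End-to-end = 67.8 ms.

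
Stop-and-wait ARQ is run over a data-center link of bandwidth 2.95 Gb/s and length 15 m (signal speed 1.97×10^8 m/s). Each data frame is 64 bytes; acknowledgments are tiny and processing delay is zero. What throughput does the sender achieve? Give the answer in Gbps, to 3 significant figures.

t_tx = L/R = 512/2950000000 = 1.73559e-07 s.
t_prop = 15/197000000 = 7.61421e-08 s; RTT = 1.52284e-07 s.
Cycle = t_tx + RTT = 3.25844e-07 s.
Throughput = L / cycle = 512 / 3.25844e-07 = 1.57 Gbps.

1.57 Gbps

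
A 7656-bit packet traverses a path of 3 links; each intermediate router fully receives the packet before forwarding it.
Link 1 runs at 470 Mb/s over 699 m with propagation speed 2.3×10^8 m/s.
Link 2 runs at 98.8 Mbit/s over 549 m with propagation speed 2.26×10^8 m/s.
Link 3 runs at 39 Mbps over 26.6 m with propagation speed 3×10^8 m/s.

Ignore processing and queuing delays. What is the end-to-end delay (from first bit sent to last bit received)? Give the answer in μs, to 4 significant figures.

295.6 μs

Transmission delays (L/R per hop): 16.2894, 77.4899, 196.308 μs; sum = 290.087 μs.
Propagation delays (d/s per hop): 3.03913, 2.4292, 0.0886667 μs; sum = 5.557 μs.
End-to-end = 295.6 μs.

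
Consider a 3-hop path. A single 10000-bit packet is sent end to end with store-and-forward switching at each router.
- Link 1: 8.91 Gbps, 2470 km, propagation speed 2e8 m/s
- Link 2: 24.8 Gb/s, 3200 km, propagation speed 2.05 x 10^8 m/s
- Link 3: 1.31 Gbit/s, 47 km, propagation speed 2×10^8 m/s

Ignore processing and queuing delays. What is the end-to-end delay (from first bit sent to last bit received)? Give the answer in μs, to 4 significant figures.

28200 μs

Transmission delays (L/R per hop): 1.12233, 0.403226, 7.63359 μs; sum = 9.15915 μs.
Propagation delays (d/s per hop): 12350, 15609.8, 235 μs; sum = 28194.8 μs.
End-to-end = 28200 μs.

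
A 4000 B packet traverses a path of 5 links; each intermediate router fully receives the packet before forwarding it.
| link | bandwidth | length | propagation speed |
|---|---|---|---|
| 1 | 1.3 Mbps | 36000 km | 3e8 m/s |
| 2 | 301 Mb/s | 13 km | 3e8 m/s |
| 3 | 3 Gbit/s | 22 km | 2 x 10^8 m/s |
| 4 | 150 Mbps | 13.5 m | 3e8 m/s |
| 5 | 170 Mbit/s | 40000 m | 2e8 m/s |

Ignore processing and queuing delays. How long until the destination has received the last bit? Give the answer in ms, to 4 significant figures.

L = 4000 × 8 = 32000 bits.
Transmission delays (L/R per hop): 24.6154, 0.106312, 0.0106667, 0.213333, 0.188235 ms; sum = 25.1339 ms.
Propagation delays (d/s per hop): 120, 0.0433333, 0.11, 4.5e-05, 0.2 ms; sum = 120.353 ms.
End-to-end = 145.5 ms.

145.5 ms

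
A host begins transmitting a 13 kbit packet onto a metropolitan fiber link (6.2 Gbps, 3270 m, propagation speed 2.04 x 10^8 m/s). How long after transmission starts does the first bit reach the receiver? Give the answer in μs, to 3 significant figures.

First bit experiences only propagation delay: d/s = 3270/204000000 = 16.0 μs.

16.0 μs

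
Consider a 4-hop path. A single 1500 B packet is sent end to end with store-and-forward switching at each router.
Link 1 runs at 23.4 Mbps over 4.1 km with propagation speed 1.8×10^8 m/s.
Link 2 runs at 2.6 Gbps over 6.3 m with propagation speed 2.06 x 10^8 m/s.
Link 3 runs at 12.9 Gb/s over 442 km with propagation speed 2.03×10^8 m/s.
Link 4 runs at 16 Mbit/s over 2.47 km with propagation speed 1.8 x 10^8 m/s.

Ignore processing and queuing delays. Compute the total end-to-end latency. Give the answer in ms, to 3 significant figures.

3.48 ms

L = 1500 × 8 = 12000 bits.
Transmission delays (L/R per hop): 0.512821, 0.00461538, 0.000930233, 0.75 ms; sum = 1.26837 ms.
Propagation delays (d/s per hop): 0.0227778, 3.05825e-05, 2.17734, 0.0137222 ms; sum = 2.21387 ms.
End-to-end = 3.48 ms.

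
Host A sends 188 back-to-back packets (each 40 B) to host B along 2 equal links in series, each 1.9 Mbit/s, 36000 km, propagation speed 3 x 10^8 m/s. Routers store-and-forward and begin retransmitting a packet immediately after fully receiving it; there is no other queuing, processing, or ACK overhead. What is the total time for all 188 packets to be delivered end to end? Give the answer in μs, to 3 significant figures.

272000 μs

Per-hop transmission t_tx = L/R = 320/1900000 = 168.421 μs.
Per-hop propagation t_prop = 36000000/300000000 = 120000 μs.
Pipeline fill: first packet needs 2·t_tx to clear all hops; remaining 187 packets each add one t_tx.
Total = (2+188-1)·t_tx + 2·t_prop = 189·168.421 + 2·120000 = 272000 μs.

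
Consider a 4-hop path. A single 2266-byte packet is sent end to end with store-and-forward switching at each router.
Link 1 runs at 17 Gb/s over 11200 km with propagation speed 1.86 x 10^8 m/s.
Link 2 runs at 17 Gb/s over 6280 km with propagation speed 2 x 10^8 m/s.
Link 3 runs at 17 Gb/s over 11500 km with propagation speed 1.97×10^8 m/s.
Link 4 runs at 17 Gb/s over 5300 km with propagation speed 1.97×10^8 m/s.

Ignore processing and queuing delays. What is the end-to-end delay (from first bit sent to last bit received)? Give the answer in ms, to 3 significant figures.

177 ms

L = 2266 × 8 = 18128 bits.
Transmission delay per hop = L/R = 18128/17000000000 = 0.00106635 ms; 4 hops → 0.00426541 ms.
Propagation delays (d/s per hop): 60.2151, 31.4, 58.3756, 26.9036 ms; sum = 176.894 ms.
End-to-end = 177 ms.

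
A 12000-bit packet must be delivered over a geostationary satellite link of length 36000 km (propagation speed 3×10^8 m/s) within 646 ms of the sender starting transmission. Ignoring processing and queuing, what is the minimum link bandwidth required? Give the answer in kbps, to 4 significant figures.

22.81 kbps

Propagation delay = 36000000 / 300000000 = 120 ms.
Transmission budget = 646 − 120 = 526 ms.
R ≥ L / t_tx = 12000 bits / 0.526 s = 22.81 kbps.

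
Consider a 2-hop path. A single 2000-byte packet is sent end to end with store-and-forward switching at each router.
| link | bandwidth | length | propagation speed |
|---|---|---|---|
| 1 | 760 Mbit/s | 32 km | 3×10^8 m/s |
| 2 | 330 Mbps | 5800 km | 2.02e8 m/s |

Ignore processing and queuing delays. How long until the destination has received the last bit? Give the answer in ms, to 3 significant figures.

L = 2000 × 8 = 16000 bits.
Transmission delays (L/R per hop): 0.0210526, 0.0484848 ms; sum = 0.0695375 ms.
Propagation delays (d/s per hop): 0.106667, 28.7129 ms; sum = 28.8195 ms.
End-to-end = 28.9 ms.

28.9 ms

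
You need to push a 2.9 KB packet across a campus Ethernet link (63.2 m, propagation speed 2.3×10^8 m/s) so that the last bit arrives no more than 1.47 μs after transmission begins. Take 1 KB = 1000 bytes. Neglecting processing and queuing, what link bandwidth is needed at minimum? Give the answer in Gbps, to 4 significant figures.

19.41 Gbps

L = 23200 bits.
Propagation delay = 63.2 / 2.3e+08 = 0.274783 μs.
Transmission budget = 1.47 − 0.274783 = 1.19522 μs.
R ≥ L / t_tx = 23200 bits / 1.19522e-06 s = 19.41 Gbps.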